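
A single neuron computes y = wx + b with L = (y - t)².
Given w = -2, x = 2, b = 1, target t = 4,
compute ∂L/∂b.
∂L/∂b = -14

y = wx + b = (-2)(2) + 1 = -3
∂L/∂y = 2(y - t) = 2(-3 - 4) = -14
∂y/∂b = 1
∂L/∂b = ∂L/∂y · ∂y/∂b = -14 × 1 = -14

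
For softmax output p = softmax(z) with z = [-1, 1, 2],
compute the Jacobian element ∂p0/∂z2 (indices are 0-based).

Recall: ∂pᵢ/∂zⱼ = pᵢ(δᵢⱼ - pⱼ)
∂p0/∂z2 = -0.02477

p = softmax(z) = [0.03512, 0.2595, 0.7054]
p0 = 0.03512, p2 = 0.7054

∂p0/∂z2 = -p0 × p2 = -0.03512 × 0.7054 = -0.02477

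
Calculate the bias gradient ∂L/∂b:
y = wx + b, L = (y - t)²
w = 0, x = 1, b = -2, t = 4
∂L/∂b = -12

y = wx + b = (0)(1) + -2 = -2
∂L/∂y = 2(y - t) = 2(-2 - 4) = -12
∂y/∂b = 1
∂L/∂b = ∂L/∂y · ∂y/∂b = -12 × 1 = -12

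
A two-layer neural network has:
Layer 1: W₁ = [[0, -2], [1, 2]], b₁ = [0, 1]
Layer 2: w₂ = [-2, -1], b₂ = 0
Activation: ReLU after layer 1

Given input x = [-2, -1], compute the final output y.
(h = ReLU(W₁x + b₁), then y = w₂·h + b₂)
y = -4

Layer 1 pre-activation: z₁ = [2, -3]
After ReLU: h = [2, 0]
Layer 2 output: y = -2×2 + -1×0 + 0 = -4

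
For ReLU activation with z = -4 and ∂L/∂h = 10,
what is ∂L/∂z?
∂L/∂z = 0

h = ReLU(-4) = 0
Since z < 0: ∂h/∂z = 0
∂L/∂z = ∂L/∂h · ∂h/∂z = 10 × 0 = 0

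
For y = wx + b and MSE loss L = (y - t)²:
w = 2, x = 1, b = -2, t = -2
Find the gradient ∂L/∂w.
∂L/∂w = 4

y = wx + b = (2)(1) + -2 = 0
∂L/∂y = 2(y - t) = 2(0 - -2) = 4
∂y/∂w = x = 1
∂L/∂w = ∂L/∂y · ∂y/∂w = 4 × 1 = 4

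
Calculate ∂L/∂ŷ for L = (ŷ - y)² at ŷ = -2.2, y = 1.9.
∂L/∂ŷ = -8.2

∂L/∂ŷ = 2(ŷ - y) = 2(-2.2 - 1.9) = 2(-4.1) = -8.2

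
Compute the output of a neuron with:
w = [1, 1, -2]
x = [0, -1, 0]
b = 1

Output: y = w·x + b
y = 0

y = (1)(0) + (1)(-1) + (-2)(0) + 1 = 0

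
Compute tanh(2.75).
0.9919

tanh(2.75) = (e^(2.75) - e^(-2.75))/(e^(2.75) + e^(-2.75)) = 0.9919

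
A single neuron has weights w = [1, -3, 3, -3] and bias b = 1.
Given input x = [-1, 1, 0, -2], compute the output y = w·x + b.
y = 3

y = (1)(-1) + (-3)(1) + (3)(0) + (-3)(-2) + 1 = 3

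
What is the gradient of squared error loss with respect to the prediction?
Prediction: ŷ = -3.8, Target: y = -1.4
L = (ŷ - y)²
∂L/∂ŷ = -4.8

∂L/∂ŷ = 2(ŷ - y) = 2(-3.8 - -1.4) = 2(-2.4) = -4.8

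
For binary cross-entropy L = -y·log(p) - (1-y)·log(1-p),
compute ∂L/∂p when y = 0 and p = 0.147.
∂L/∂p = 1.172

∂L/∂p = -y/p + (1-y)/(1-p) = 0 + 1/0.853 = 1.172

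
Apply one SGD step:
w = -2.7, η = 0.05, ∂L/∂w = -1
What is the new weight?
w_new = -2.65

w_new = w - η·∂L/∂w = -2.7 - 0.05×(-1) = -2.7 - (-0.05) = -2.65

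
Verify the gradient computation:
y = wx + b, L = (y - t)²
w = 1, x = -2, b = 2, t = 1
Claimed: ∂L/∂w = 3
Incorrect

y = (1)(-2) + 2 = 0
∂L/∂y = 2(y - t) = 2(0 - 1) = -2
∂y/∂w = x = -2
∂L/∂w = -2 × -2 = 4

Claimed value: 3
Incorrect: The correct gradient is 4.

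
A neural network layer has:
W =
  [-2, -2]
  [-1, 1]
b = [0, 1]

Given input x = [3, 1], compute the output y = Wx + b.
y = [-8, -1]

Wx = [-2×3 + -2×1, -1×3 + 1×1]
   = [-8, -2]
y = Wx + b = [-8 + 0, -2 + 1] = [-8, -1]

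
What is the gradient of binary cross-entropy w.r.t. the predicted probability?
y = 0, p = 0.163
∂L/∂p = 1.195

∂L/∂p = -y/p + (1-y)/(1-p) = 0 + 1/0.837 = 1.195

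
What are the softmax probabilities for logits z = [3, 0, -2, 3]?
p = [0.4863, 0.0242, 0.0033, 0.4863]

exp(z) = [20.09, 1, 0.1353, 20.09]
Sum = 41.31
p = [0.4863, 0.0242, 0.0033, 0.4863]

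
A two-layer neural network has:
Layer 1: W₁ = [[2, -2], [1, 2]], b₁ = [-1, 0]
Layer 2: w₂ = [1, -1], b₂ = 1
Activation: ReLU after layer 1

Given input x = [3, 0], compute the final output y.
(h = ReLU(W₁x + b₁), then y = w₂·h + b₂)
y = 3

Layer 1 pre-activation: z₁ = [5, 3]
After ReLU: h = [5, 3]
Layer 2 output: y = 1×5 + -1×3 + 1 = 3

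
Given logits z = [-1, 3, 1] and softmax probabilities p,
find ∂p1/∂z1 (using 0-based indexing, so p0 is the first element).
∂p1/∂z1 = 0.1154

p = softmax(z) = [0.01588, 0.8668, 0.1173]
p1 = 0.8668

∂p1/∂z1 = p1(1 - p1) = 0.8668 × (1 - 0.8668) = 0.1154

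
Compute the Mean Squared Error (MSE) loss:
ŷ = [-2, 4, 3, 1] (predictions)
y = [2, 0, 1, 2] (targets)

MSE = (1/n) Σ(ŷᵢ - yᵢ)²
MSE = 9.25

MSE = (1/4)((-2-2)² + (4-0)² + (3-1)² + (1-2)²) = (1/4)(16 + 16 + 4 + 1) = 9.25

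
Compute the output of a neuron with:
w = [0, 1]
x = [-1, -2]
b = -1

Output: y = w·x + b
y = -3

y = (0)(-1) + (1)(-2) + -1 = -3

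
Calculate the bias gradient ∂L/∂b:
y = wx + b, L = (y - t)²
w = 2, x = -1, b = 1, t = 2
∂L/∂b = -6

y = wx + b = (2)(-1) + 1 = -1
∂L/∂y = 2(y - t) = 2(-1 - 2) = -6
∂y/∂b = 1
∂L/∂b = ∂L/∂y · ∂y/∂b = -6 × 1 = -6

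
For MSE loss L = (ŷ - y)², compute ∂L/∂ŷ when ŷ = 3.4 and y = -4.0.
∂L/∂ŷ = 14.8

∂L/∂ŷ = 2(ŷ - y) = 2(3.4 - -4.0) = 2(7.4) = 14.8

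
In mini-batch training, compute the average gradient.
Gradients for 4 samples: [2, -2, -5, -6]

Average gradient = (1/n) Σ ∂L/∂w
Average gradient = -2.75

Average = (1/4)(2 + -2 + -5 + -6) = -11/4 = -2.75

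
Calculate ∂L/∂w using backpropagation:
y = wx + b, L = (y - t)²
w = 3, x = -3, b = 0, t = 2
∂L/∂w = 66

y = wx + b = (3)(-3) + 0 = -9
∂L/∂y = 2(y - t) = 2(-9 - 2) = -22
∂y/∂w = x = -3
∂L/∂w = ∂L/∂y · ∂y/∂w = -22 × -3 = 66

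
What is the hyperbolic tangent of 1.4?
0.8854

tanh(1.4) = (e^(1.4) - e^(-1.4))/(e^(1.4) + e^(-1.4)) = 0.8854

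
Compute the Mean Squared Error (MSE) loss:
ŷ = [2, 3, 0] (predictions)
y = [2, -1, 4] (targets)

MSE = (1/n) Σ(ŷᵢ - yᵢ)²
MSE = 10.67

MSE = (1/3)((2-2)² + (3--1)² + (0-4)²) = (1/3)(0 + 16 + 16) = 10.67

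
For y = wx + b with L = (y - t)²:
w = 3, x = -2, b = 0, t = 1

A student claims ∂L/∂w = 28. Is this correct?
Correct

y = (3)(-2) + 0 = -6
∂L/∂y = 2(y - t) = 2(-6 - 1) = -14
∂y/∂w = x = -2
∂L/∂w = -14 × -2 = 28

Claimed value: 28
Correct: The correct gradient is 28.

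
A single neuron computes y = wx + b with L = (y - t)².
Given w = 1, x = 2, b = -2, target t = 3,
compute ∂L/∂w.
∂L/∂w = -12

y = wx + b = (1)(2) + -2 = 0
∂L/∂y = 2(y - t) = 2(0 - 3) = -6
∂y/∂w = x = 2
∂L/∂w = ∂L/∂y · ∂y/∂w = -6 × 2 = -12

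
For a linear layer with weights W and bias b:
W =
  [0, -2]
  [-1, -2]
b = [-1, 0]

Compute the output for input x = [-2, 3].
y = [-7, -4]

Wx = [0×-2 + -2×3, -1×-2 + -2×3]
   = [-6, -4]
y = Wx + b = [-6 + -1, -4 + 0] = [-7, -4]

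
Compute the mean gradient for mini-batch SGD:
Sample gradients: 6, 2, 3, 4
Average gradient = 3.75

Average = (1/4)(6 + 2 + 3 + 4) = 15/4 = 3.75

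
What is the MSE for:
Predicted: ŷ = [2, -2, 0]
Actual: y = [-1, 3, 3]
MSE = 14.33

MSE = (1/3)((2--1)² + (-2-3)² + (0-3)²) = (1/3)(9 + 25 + 9) = 14.33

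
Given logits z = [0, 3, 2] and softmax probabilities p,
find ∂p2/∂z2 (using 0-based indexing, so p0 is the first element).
∂p2/∂z2 = 0.1922

p = softmax(z) = [0.03512, 0.7054, 0.2595]
p2 = 0.2595

∂p2/∂z2 = p2(1 - p2) = 0.2595 × (1 - 0.2595) = 0.1922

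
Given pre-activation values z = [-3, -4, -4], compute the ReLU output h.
h = [0, 0, 0]

ReLU applied element-wise: max(0,-3)=0, max(0,-4)=0, max(0,-4)=0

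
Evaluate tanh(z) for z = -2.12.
-0.9716

tanh(-2.12) = (e^(-2.12) - e^(2.12))/(e^(-2.12) + e^(2.12)) = -0.9716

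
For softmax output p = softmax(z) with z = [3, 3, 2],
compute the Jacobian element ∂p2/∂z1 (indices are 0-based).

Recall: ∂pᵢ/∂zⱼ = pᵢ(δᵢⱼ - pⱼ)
∂p2/∂z1 = -0.06561

p = softmax(z) = [0.4223, 0.4223, 0.1554]
p2 = 0.1554, p1 = 0.4223

∂p2/∂z1 = -p2 × p1 = -0.1554 × 0.4223 = -0.06561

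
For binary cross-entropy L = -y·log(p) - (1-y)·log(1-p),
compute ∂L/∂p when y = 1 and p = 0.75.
∂L/∂p = -1.333

∂L/∂p = -y/p + (1-y)/(1-p) = -1/0.75 + 0 = -1.333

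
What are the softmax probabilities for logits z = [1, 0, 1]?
p = [0.4223, 0.1554, 0.4223]

exp(z) = [2.718, 1, 2.718]
Sum = 6.437
p = [0.4223, 0.1554, 0.4223]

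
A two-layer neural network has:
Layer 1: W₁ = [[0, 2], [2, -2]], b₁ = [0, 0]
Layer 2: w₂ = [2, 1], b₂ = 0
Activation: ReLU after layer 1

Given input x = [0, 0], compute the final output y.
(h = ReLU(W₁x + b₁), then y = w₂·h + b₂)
y = 0

Layer 1 pre-activation: z₁ = [0, 0]
After ReLU: h = [0, 0]
Layer 2 output: y = 2×0 + 1×0 + 0 = 0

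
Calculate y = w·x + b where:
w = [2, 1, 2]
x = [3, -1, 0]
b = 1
y = 6

y = (2)(3) + (1)(-1) + (2)(0) + 1 = 6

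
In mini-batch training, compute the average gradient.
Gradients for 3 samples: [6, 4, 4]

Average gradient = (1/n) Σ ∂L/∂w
Average gradient = 4.667

Average = (1/3)(6 + 4 + 4) = 14/3 = 4.667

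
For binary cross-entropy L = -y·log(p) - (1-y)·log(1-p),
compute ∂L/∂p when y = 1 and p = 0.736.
∂L/∂p = -1.359

∂L/∂p = -y/p + (1-y)/(1-p) = -1/0.736 + 0 = -1.359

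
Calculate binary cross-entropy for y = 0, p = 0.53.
L = 0.755

L = -0·log(0.53) - 1·log(0.47) = -log(0.47) = 0.755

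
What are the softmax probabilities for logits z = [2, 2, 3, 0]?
p = [0.206, 0.206, 0.5601, 0.0279]

exp(z) = [7.389, 7.389, 20.09, 1]
Sum = 35.86
p = [0.206, 0.206, 0.5601, 0.0279]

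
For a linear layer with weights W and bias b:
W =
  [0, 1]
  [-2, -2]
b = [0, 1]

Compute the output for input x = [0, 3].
y = [3, -5]

Wx = [0×0 + 1×3, -2×0 + -2×3]
   = [3, -6]
y = Wx + b = [3 + 0, -6 + 1] = [3, -5]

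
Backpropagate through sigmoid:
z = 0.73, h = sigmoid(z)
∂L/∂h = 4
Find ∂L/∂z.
∂L/∂z = 0.8778

σ(0.73) = 0.6748
σ'(0.73) = σ(0.73)(1 - σ(0.73)) = 0.6748 × 0.3252 = 0.2194
∂L/∂z = ∂L/∂h · σ'(z) = 4 × 0.2194 = 0.8778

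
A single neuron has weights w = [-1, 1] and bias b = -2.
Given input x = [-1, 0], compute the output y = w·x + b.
y = -1

y = (-1)(-1) + (1)(0) + -2 = -1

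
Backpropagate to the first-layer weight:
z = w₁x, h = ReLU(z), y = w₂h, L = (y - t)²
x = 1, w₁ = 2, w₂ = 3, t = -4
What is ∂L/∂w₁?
∂L/∂w₁ = 60

Forward pass:
z = w₁x = 2×1 = 2
h = ReLU(2) = 2
y = w₂h = 3×2 = 6

Backward pass:
∂L/∂y = 2(y - t) = 2(6 - -4) = 20
∂y/∂h = w₂ = 3
∂h/∂z = 1 (ReLU derivative)
∂z/∂w₁ = x = 1

∂L/∂w₁ = 20 × 3 × 1 × 1 = 60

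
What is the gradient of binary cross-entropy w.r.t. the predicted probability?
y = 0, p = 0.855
∂L/∂p = 6.897

∂L/∂p = -y/p + (1-y)/(1-p) = 0 + 1/0.145 = 6.897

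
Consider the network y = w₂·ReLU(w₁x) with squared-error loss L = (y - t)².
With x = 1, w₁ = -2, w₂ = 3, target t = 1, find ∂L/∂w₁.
∂L/∂w₁ = 0

Forward pass:
z = w₁x = -2×1 = -2
h = ReLU(-2) = 0
y = w₂h = 3×0 = 0

Backward pass:
∂L/∂y = 2(y - t) = 2(0 - 1) = -2
∂y/∂h = w₂ = 3
∂h/∂z = 0 (ReLU derivative)
∂z/∂w₁ = x = 1

∂L/∂w₁ = -2 × 3 × 0 × 1 = 0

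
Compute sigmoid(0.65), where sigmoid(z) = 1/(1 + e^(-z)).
0.657

sigmoid(0.65) = 1/(1 + e^(-0.65)) = 1/(1 + 0.522) = 0.657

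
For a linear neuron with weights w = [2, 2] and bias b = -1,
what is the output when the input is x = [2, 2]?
y = 7

y = (2)(2) + (2)(2) + -1 = 7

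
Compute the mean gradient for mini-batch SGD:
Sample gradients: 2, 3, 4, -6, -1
Average gradient = 0.4

Average = (1/5)(2 + 3 + 4 + -6 + -1) = 2/5 = 0.4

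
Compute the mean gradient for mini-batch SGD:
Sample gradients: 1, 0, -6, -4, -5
Average gradient = -2.8

Average = (1/5)(1 + 0 + -6 + -4 + -5) = -14/5 = -2.8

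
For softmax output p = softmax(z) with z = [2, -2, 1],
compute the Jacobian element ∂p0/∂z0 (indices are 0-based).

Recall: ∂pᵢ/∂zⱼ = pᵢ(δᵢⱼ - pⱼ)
∂p0/∂z0 = 0.201

p = softmax(z) = [0.7214, 0.01321, 0.2654]
p0 = 0.7214

∂p0/∂z0 = p0(1 - p0) = 0.7214 × (1 - 0.7214) = 0.201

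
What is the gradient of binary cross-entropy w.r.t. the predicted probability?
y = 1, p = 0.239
∂L/∂p = -4.184

∂L/∂p = -y/p + (1-y)/(1-p) = -1/0.239 + 0 = -4.184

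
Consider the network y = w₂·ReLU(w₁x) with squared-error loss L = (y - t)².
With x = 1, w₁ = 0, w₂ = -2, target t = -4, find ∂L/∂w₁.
∂L/∂w₁ = 0

Forward pass:
z = w₁x = 0×1 = 0
h = ReLU(0) = 0
y = w₂h = -2×0 = 0

Backward pass:
∂L/∂y = 2(y - t) = 2(0 - -4) = 8
∂y/∂h = w₂ = -2
∂h/∂z = 0 (ReLU derivative)
∂z/∂w₁ = x = 1

∂L/∂w₁ = 8 × -2 × 0 × 1 = 0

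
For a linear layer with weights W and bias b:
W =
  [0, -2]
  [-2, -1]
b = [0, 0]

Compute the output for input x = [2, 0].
y = [0, -4]

Wx = [0×2 + -2×0, -2×2 + -1×0]
   = [0, -4]
y = Wx + b = [0 + 0, -4 + 0] = [0, -4]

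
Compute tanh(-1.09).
-0.7969

tanh(-1.09) = (e^(-1.09) - e^(1.09))/(e^(-1.09) + e^(1.09)) = -0.7969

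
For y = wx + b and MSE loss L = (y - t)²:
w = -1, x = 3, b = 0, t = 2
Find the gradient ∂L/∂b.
∂L/∂b = -10

y = wx + b = (-1)(3) + 0 = -3
∂L/∂y = 2(y - t) = 2(-3 - 2) = -10
∂y/∂b = 1
∂L/∂b = ∂L/∂y · ∂y/∂b = -10 × 1 = -10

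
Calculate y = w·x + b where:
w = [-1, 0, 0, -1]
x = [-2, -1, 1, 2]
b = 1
y = 1

y = (-1)(-2) + (0)(-1) + (0)(1) + (-1)(2) + 1 = 1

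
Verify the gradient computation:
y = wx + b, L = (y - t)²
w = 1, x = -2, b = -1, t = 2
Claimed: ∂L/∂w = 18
Incorrect

y = (1)(-2) + -1 = -3
∂L/∂y = 2(y - t) = 2(-3 - 2) = -10
∂y/∂w = x = -2
∂L/∂w = -10 × -2 = 20

Claimed value: 18
Incorrect: The correct gradient is 20.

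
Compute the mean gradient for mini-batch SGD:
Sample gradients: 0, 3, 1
Average gradient = 1.333

Average = (1/3)(0 + 3 + 1) = 4/3 = 1.333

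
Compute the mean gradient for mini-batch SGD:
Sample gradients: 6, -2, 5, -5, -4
Average gradient = 0

Average = (1/5)(6 + -2 + 5 + -5 + -4) = 0/5 = 0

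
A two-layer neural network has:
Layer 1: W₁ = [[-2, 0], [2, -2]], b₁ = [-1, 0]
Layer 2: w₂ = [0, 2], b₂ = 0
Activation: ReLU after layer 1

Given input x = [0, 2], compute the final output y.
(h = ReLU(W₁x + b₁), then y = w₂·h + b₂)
y = 0

Layer 1 pre-activation: z₁ = [-1, -4]
After ReLU: h = [0, 0]
Layer 2 output: y = 0×0 + 2×0 + 0 = 0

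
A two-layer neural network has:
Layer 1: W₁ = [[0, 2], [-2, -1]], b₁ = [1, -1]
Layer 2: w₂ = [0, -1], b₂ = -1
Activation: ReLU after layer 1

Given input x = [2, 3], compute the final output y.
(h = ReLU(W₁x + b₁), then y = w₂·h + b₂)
y = -1

Layer 1 pre-activation: z₁ = [7, -8]
After ReLU: h = [7, 0]
Layer 2 output: y = 0×7 + -1×0 + -1 = -1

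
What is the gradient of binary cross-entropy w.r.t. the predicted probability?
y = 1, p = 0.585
∂L/∂p = -1.709

∂L/∂p = -y/p + (1-y)/(1-p) = -1/0.585 + 0 = -1.709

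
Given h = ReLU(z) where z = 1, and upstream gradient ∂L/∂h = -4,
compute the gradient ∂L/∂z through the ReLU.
∂L/∂z = -4

h = ReLU(1) = 1
Since z > 0: ∂h/∂z = 1
∂L/∂z = ∂L/∂h · ∂h/∂z = -4 × 1 = -4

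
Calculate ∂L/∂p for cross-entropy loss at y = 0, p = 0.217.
∂L/∂p = 1.277

∂L/∂p = -y/p + (1-y)/(1-p) = 0 + 1/0.783 = 1.277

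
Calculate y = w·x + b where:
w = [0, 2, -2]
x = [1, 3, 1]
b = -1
y = 3

y = (0)(1) + (2)(3) + (-2)(1) + -1 = 3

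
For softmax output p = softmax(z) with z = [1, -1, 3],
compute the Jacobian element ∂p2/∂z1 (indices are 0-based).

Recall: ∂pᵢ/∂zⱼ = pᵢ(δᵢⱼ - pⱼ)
∂p2/∂z1 = -0.01376

p = softmax(z) = [0.1173, 0.01588, 0.8668]
p2 = 0.8668, p1 = 0.01588

∂p2/∂z1 = -p2 × p1 = -0.8668 × 0.01588 = -0.01376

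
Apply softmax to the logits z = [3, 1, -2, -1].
p = [0.8618, 0.1166, 0.0058, 0.0158]

exp(z) = [20.09, 2.718, 0.1353, 0.3679]
Sum = 23.31
p = [0.8618, 0.1166, 0.0058, 0.0158]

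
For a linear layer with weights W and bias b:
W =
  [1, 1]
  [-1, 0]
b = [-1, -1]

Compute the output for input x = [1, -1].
y = [-1, -2]

Wx = [1×1 + 1×-1, -1×1 + 0×-1]
   = [0, -1]
y = Wx + b = [0 + -1, -1 + -1] = [-1, -2]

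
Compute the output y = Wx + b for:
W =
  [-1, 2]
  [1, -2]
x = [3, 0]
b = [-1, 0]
y = [-4, 3]

Wx = [-1×3 + 2×0, 1×3 + -2×0]
   = [-3, 3]
y = Wx + b = [-3 + -1, 3 + 0] = [-4, 3]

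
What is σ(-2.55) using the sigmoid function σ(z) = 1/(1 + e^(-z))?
0.07243

sigmoid(-2.55) = 1/(1 + e^(2.55)) = 1/(1 + 12.81) = 0.07243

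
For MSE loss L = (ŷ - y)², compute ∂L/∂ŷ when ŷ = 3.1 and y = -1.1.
∂L/∂ŷ = 8.4

∂L/∂ŷ = 2(ŷ - y) = 2(3.1 - -1.1) = 2(4.2) = 8.4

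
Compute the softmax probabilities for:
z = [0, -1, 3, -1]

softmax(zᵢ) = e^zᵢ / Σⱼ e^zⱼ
p = [0.0458, 0.0169, 0.9205, 0.0169]

exp(z) = [1, 0.3679, 20.09, 0.3679]
Sum = 21.82
p = [0.0458, 0.0169, 0.9205, 0.0169]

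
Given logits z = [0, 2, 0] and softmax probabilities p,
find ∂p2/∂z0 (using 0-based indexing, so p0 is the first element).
∂p2/∂z0 = -0.01134

p = softmax(z) = [0.1065, 0.787, 0.1065]
p2 = 0.1065, p0 = 0.1065

∂p2/∂z0 = -p2 × p0 = -0.1065 × 0.1065 = -0.01134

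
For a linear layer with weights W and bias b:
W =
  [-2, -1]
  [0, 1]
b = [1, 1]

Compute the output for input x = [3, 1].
y = [-6, 2]

Wx = [-2×3 + -1×1, 0×3 + 1×1]
   = [-7, 1]
y = Wx + b = [-7 + 1, 1 + 1] = [-6, 2]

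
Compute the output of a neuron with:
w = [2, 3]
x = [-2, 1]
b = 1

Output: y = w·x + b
y = 0

y = (2)(-2) + (3)(1) + 1 = 0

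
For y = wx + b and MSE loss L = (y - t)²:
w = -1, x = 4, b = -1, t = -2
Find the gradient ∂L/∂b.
∂L/∂b = -6

y = wx + b = (-1)(4) + -1 = -5
∂L/∂y = 2(y - t) = 2(-5 - -2) = -6
∂y/∂b = 1
∂L/∂b = ∂L/∂y · ∂y/∂b = -6 × 1 = -6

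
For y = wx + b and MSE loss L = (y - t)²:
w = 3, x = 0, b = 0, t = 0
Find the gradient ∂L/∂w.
∂L/∂w = 0

y = wx + b = (3)(0) + 0 = 0
∂L/∂y = 2(y - t) = 2(0 - 0) = 0
∂y/∂w = x = 0
∂L/∂w = ∂L/∂y · ∂y/∂w = 0 × 0 = 0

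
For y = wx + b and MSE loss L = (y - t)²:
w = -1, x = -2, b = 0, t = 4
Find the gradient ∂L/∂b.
∂L/∂b = -4

y = wx + b = (-1)(-2) + 0 = 2
∂L/∂y = 2(y - t) = 2(2 - 4) = -4
∂y/∂b = 1
∂L/∂b = ∂L/∂y · ∂y/∂b = -4 × 1 = -4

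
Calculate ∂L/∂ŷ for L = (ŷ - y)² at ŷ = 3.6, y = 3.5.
∂L/∂ŷ = 0.2

∂L/∂ŷ = 2(ŷ - y) = 2(3.6 - 3.5) = 2(0.1) = 0.2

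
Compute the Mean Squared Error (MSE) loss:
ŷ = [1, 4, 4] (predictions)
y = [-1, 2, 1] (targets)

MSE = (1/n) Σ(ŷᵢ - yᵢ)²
MSE = 5.667

MSE = (1/3)((1--1)² + (4-2)² + (4-1)²) = (1/3)(4 + 4 + 9) = 5.667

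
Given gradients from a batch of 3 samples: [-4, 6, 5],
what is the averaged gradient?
Average gradient = 2.333

Average = (1/3)(-4 + 6 + 5) = 7/3 = 2.333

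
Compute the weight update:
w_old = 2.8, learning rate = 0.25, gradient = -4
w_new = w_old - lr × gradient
w_new = 3.8

w_new = w - η·∂L/∂w = 2.8 - 0.25×(-4) = 2.8 - (-1) = 3.8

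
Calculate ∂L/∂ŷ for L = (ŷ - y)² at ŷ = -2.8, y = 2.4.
∂L/∂ŷ = -10.4

∂L/∂ŷ = 2(ŷ - y) = 2(-2.8 - 2.4) = 2(-5.2) = -10.4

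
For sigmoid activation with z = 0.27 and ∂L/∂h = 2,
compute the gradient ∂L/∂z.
∂L/∂z = 0.491

σ(0.27) = 0.5671
σ'(0.27) = σ(0.27)(1 - σ(0.27)) = 0.5671 × 0.4329 = 0.2455
∂L/∂z = ∂L/∂h · σ'(z) = 2 × 0.2455 = 0.491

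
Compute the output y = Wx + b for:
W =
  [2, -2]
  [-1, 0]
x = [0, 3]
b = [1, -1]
y = [-5, -1]

Wx = [2×0 + -2×3, -1×0 + 0×3]
   = [-6, 0]
y = Wx + b = [-6 + 1, 0 + -1] = [-5, -1]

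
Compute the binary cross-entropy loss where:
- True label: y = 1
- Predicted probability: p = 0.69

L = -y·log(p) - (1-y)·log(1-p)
L = 0.3711

L = -1·log(0.69) - 0·log(0.31) = -log(0.69) = 0.3711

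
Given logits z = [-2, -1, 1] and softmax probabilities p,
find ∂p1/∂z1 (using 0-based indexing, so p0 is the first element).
∂p1/∂z1 = 0.1012

p = softmax(z) = [0.04201, 0.1142, 0.8438]
p1 = 0.1142

∂p1/∂z1 = p1(1 - p1) = 0.1142 × (1 - 0.1142) = 0.1012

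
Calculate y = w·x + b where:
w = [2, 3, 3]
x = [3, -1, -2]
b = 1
y = -2

y = (2)(3) + (3)(-1) + (3)(-2) + 1 = -2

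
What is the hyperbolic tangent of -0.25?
-0.2449

tanh(-0.25) = (e^(-0.25) - e^(0.25))/(e^(-0.25) + e^(0.25)) = -0.2449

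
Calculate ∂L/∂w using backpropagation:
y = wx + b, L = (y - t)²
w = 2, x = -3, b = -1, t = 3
∂L/∂w = 60

y = wx + b = (2)(-3) + -1 = -7
∂L/∂y = 2(y - t) = 2(-7 - 3) = -20
∂y/∂w = x = -3
∂L/∂w = ∂L/∂y · ∂y/∂w = -20 × -3 = 60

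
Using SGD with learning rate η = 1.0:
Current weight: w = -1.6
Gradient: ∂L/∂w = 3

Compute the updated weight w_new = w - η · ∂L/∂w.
w_new = -4.6

w_new = w - η·∂L/∂w = -1.6 - 1.0×(3) = -1.6 - (3) = -4.6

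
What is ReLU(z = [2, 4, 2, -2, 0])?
h = [2, 4, 2, 0, 0]

ReLU applied element-wise: max(0,2)=2, max(0,4)=4, max(0,2)=2, max(0,-2)=0, max(0,0)=0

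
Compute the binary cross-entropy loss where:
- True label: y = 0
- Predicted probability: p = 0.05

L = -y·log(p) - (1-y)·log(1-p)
L = 0.05129

L = -0·log(0.05) - 1·log(0.95) = -log(0.95) = 0.05129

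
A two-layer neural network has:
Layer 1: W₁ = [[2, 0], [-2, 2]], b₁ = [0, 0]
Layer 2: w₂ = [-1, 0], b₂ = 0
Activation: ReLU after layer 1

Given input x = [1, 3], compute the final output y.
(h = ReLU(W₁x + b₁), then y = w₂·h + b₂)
y = -2

Layer 1 pre-activation: z₁ = [2, 4]
After ReLU: h = [2, 4]
Layer 2 output: y = -1×2 + 0×4 + 0 = -2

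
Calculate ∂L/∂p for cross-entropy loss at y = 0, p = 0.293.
∂L/∂p = 1.414

∂L/∂p = -y/p + (1-y)/(1-p) = 0 + 1/0.707 = 1.414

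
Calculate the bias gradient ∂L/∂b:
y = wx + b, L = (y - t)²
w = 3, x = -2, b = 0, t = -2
∂L/∂b = -8

y = wx + b = (3)(-2) + 0 = -6
∂L/∂y = 2(y - t) = 2(-6 - -2) = -8
∂y/∂b = 1
∂L/∂b = ∂L/∂y · ∂y/∂b = -8 × 1 = -8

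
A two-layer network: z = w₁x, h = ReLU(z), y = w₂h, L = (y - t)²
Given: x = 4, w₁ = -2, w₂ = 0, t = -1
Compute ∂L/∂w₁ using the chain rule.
∂L/∂w₁ = 0

Forward pass:
z = w₁x = -2×4 = -8
h = ReLU(-8) = 0
y = w₂h = 0×0 = 0

Backward pass:
∂L/∂y = 2(y - t) = 2(0 - -1) = 2
∂y/∂h = w₂ = 0
∂h/∂z = 0 (ReLU derivative)
∂z/∂w₁ = x = 4

∂L/∂w₁ = 2 × 0 × 0 × 4 = 0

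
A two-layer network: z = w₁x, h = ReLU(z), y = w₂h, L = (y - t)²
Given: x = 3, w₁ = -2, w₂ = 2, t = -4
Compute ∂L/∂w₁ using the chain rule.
∂L/∂w₁ = 0

Forward pass:
z = w₁x = -2×3 = -6
h = ReLU(-6) = 0
y = w₂h = 2×0 = 0

Backward pass:
∂L/∂y = 2(y - t) = 2(0 - -4) = 8
∂y/∂h = w₂ = 2
∂h/∂z = 0 (ReLU derivative)
∂z/∂w₁ = x = 3

∂L/∂w₁ = 8 × 2 × 0 × 3 = 0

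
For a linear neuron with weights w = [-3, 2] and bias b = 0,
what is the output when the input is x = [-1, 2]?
y = 7

y = (-3)(-1) + (2)(2) + 0 = 7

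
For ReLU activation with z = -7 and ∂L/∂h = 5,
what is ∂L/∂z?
∂L/∂z = 0

h = ReLU(-7) = 0
Since z < 0: ∂h/∂z = 0
∂L/∂z = ∂L/∂h · ∂h/∂z = 5 × 0 = 0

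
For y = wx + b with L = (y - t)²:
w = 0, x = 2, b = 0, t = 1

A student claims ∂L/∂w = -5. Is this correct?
Incorrect

y = (0)(2) + 0 = 0
∂L/∂y = 2(y - t) = 2(0 - 1) = -2
∂y/∂w = x = 2
∂L/∂w = -2 × 2 = -4

Claimed value: -5
Incorrect: The correct gradient is -4.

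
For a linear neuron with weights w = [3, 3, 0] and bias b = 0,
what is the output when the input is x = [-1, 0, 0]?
y = -3

y = (3)(-1) + (3)(0) + (0)(0) + 0 = -3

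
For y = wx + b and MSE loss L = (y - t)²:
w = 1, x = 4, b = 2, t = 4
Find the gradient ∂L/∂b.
∂L/∂b = 4

y = wx + b = (1)(4) + 2 = 6
∂L/∂y = 2(y - t) = 2(6 - 4) = 4
∂y/∂b = 1
∂L/∂b = ∂L/∂y · ∂y/∂b = 4 × 1 = 4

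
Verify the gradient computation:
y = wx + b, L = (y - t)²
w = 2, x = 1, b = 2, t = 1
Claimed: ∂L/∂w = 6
Correct

y = (2)(1) + 2 = 4
∂L/∂y = 2(y - t) = 2(4 - 1) = 6
∂y/∂w = x = 1
∂L/∂w = 6 × 1 = 6

Claimed value: 6
Correct: The correct gradient is 6.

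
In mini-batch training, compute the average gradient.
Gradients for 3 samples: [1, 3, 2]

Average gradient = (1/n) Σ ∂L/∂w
Average gradient = 2

Average = (1/3)(1 + 3 + 2) = 6/3 = 2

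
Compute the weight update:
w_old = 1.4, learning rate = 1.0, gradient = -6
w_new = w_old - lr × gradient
w_new = 7.4

w_new = w - η·∂L/∂w = 1.4 - 1.0×(-6) = 1.4 - (-6) = 7.4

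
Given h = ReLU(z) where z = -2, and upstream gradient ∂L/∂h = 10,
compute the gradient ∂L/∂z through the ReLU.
∂L/∂z = 0

h = ReLU(-2) = 0
Since z < 0: ∂h/∂z = 0
∂L/∂z = ∂L/∂h · ∂h/∂z = 10 × 0 = 0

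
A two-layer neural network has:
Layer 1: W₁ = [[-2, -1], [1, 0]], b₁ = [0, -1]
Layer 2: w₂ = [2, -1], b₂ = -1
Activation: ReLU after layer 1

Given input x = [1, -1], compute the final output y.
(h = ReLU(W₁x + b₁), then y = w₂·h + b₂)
y = -1

Layer 1 pre-activation: z₁ = [-1, 0]
After ReLU: h = [0, 0]
Layer 2 output: y = 2×0 + -1×0 + -1 = -1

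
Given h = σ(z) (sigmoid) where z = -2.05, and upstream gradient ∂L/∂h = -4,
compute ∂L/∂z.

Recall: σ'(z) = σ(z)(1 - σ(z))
∂L/∂z = -0.4042

σ(-2.05) = 0.1141
σ'(-2.05) = σ(-2.05)(1 - σ(-2.05)) = 0.1141 × 0.8859 = 0.101
∂L/∂z = ∂L/∂h · σ'(z) = -4 × 0.101 = -0.4042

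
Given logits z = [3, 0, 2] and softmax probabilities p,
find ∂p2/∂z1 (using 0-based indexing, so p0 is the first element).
∂p2/∂z1 = -0.009113

p = softmax(z) = [0.7054, 0.03512, 0.2595]
p2 = 0.2595, p1 = 0.03512

∂p2/∂z1 = -p2 × p1 = -0.2595 × 0.03512 = -0.009113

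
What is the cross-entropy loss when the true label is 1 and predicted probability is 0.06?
L = 2.813

L = -1·log(0.06) - 0·log(0.94) = -log(0.06) = 2.813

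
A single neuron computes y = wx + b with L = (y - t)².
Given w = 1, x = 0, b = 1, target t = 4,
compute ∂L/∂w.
∂L/∂w = 0

y = wx + b = (1)(0) + 1 = 1
∂L/∂y = 2(y - t) = 2(1 - 4) = -6
∂y/∂w = x = 0
∂L/∂w = ∂L/∂y · ∂y/∂w = -6 × 0 = 0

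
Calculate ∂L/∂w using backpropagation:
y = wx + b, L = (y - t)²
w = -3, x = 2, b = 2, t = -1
∂L/∂w = -12

y = wx + b = (-3)(2) + 2 = -4
∂L/∂y = 2(y - t) = 2(-4 - -1) = -6
∂y/∂w = x = 2
∂L/∂w = ∂L/∂y · ∂y/∂w = -6 × 2 = -12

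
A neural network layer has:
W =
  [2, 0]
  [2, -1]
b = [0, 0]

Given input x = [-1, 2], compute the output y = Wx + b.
y = [-2, -4]

Wx = [2×-1 + 0×2, 2×-1 + -1×2]
   = [-2, -4]
y = Wx + b = [-2 + 0, -4 + 0] = [-2, -4]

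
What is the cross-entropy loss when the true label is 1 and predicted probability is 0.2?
L = 1.609

L = -1·log(0.2) - 0·log(0.8) = -log(0.2) = 1.609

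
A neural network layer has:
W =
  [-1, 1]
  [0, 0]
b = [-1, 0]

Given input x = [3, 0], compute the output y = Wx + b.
y = [-4, 0]

Wx = [-1×3 + 1×0, 0×3 + 0×0]
   = [-3, 0]
y = Wx + b = [-3 + -1, 0 + 0] = [-4, 0]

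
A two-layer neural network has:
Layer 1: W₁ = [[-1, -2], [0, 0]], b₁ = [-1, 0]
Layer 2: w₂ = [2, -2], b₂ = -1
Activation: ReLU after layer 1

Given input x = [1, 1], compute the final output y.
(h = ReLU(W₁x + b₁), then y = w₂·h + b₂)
y = -1

Layer 1 pre-activation: z₁ = [-4, 0]
After ReLU: h = [0, 0]
Layer 2 output: y = 2×0 + -2×0 + -1 = -1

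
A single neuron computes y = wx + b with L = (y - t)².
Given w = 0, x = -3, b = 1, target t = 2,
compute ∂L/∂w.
∂L/∂w = 6

y = wx + b = (0)(-3) + 1 = 1
∂L/∂y = 2(y - t) = 2(1 - 2) = -2
∂y/∂w = x = -3
∂L/∂w = ∂L/∂y · ∂y/∂w = -2 × -3 = 6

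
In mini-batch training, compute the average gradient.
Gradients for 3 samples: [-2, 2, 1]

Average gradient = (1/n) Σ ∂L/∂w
Average gradient = 0.3333

Average = (1/3)(-2 + 2 + 1) = 1/3 = 0.3333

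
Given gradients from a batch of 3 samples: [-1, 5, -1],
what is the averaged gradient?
Average gradient = 1

Average = (1/3)(-1 + 5 + -1) = 3/3 = 1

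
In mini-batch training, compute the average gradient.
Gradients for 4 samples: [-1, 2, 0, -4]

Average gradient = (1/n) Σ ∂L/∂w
Average gradient = -0.75

Average = (1/4)(-1 + 2 + 0 + -4) = -3/4 = -0.75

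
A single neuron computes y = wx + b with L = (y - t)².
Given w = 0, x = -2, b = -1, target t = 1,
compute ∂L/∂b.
∂L/∂b = -4

y = wx + b = (0)(-2) + -1 = -1
∂L/∂y = 2(y - t) = 2(-1 - 1) = -4
∂y/∂b = 1
∂L/∂b = ∂L/∂y · ∂y/∂b = -4 × 1 = -4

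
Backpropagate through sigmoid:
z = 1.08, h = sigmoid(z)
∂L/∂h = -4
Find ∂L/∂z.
∂L/∂z = -0.757

σ(1.08) = 0.7465
σ'(1.08) = σ(1.08)(1 - σ(1.08)) = 0.7465 × 0.2535 = 0.1892
∂L/∂z = ∂L/∂h · σ'(z) = -4 × 0.1892 = -0.757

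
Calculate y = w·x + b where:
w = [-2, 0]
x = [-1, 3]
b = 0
y = 2

y = (-2)(-1) + (0)(3) + 0 = 2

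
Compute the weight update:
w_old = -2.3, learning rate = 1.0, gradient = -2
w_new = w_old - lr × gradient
w_new = -0.3

w_new = w - η·∂L/∂w = -2.3 - 1.0×(-2) = -2.3 - (-2) = -0.3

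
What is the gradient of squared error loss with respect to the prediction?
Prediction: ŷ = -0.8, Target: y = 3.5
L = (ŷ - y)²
∂L/∂ŷ = -8.6

∂L/∂ŷ = 2(ŷ - y) = 2(-0.8 - 3.5) = 2(-4.3) = -8.6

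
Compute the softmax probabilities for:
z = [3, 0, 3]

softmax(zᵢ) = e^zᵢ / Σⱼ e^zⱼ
p = [0.4879, 0.0243, 0.4879]

exp(z) = [20.09, 1, 20.09]
Sum = 41.17
p = [0.4879, 0.0243, 0.4879]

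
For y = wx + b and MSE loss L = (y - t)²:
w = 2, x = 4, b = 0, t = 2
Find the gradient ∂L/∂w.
∂L/∂w = 48

y = wx + b = (2)(4) + 0 = 8
∂L/∂y = 2(y - t) = 2(8 - 2) = 12
∂y/∂w = x = 4
∂L/∂w = ∂L/∂y · ∂y/∂w = 12 × 4 = 48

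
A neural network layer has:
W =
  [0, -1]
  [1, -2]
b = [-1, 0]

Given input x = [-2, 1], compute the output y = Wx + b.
y = [-2, -4]

Wx = [0×-2 + -1×1, 1×-2 + -2×1]
   = [-1, -4]
y = Wx + b = [-1 + -1, -4 + 0] = [-2, -4]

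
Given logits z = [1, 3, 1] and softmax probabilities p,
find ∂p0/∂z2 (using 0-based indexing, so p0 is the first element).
∂p0/∂z2 = -0.01134

p = softmax(z) = [0.1065, 0.787, 0.1065]
p0 = 0.1065, p2 = 0.1065

∂p0/∂z2 = -p0 × p2 = -0.1065 × 0.1065 = -0.01134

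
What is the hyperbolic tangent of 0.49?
0.4542

tanh(0.49) = (e^(0.49) - e^(-0.49))/(e^(0.49) + e^(-0.49)) = 0.4542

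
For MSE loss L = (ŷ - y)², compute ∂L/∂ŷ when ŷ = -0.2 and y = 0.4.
∂L/∂ŷ = -1.2

∂L/∂ŷ = 2(ŷ - y) = 2(-0.2 - 0.4) = 2(-0.6) = -1.2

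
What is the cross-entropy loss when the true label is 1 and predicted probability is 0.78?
L = 0.2485

L = -1·log(0.78) - 0·log(0.22) = -log(0.78) = 0.2485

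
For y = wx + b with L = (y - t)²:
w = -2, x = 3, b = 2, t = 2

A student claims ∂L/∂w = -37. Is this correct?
Incorrect

y = (-2)(3) + 2 = -4
∂L/∂y = 2(y - t) = 2(-4 - 2) = -12
∂y/∂w = x = 3
∂L/∂w = -12 × 3 = -36

Claimed value: -37
Incorrect: The correct gradient is -36.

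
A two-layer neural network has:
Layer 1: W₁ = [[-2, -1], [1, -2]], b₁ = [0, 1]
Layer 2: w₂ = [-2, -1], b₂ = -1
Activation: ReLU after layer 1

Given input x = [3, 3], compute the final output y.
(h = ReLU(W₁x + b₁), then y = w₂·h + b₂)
y = -1

Layer 1 pre-activation: z₁ = [-9, -2]
After ReLU: h = [0, 0]
Layer 2 output: y = -2×0 + -1×0 + -1 = -1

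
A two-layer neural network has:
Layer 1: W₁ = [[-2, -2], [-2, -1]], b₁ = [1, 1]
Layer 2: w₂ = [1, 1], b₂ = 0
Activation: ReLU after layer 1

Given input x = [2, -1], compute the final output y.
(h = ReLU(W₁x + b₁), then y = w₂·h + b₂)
y = 0

Layer 1 pre-activation: z₁ = [-1, -2]
After ReLU: h = [0, 0]
Layer 2 output: y = 1×0 + 1×0 + 0 = 0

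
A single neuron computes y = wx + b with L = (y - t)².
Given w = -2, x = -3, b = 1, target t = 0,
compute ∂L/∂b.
∂L/∂b = 14

y = wx + b = (-2)(-3) + 1 = 7
∂L/∂y = 2(y - t) = 2(7 - 0) = 14
∂y/∂b = 1
∂L/∂b = ∂L/∂y · ∂y/∂b = 14 × 1 = 14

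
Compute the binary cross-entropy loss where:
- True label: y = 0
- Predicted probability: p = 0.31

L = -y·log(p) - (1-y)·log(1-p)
L = 0.3711

L = -0·log(0.31) - 1·log(0.69) = -log(0.69) = 0.3711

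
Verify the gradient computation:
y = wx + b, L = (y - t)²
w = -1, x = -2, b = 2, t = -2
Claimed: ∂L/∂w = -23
Incorrect

y = (-1)(-2) + 2 = 4
∂L/∂y = 2(y - t) = 2(4 - -2) = 12
∂y/∂w = x = -2
∂L/∂w = 12 × -2 = -24

Claimed value: -23
Incorrect: The correct gradient is -24.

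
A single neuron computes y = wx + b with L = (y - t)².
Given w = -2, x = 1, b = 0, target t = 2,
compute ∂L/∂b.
∂L/∂b = -8

y = wx + b = (-2)(1) + 0 = -2
∂L/∂y = 2(y - t) = 2(-2 - 2) = -8
∂y/∂b = 1
∂L/∂b = ∂L/∂y · ∂y/∂b = -8 × 1 = -8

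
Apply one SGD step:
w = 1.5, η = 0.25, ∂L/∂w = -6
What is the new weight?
w_new = 3

w_new = w - η·∂L/∂w = 1.5 - 0.25×(-6) = 1.5 - (-1.5) = 3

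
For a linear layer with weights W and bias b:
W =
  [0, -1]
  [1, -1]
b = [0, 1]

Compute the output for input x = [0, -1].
y = [1, 2]

Wx = [0×0 + -1×-1, 1×0 + -1×-1]
   = [1, 1]
y = Wx + b = [1 + 0, 1 + 1] = [1, 2]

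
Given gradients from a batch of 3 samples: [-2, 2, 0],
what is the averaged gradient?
Average gradient = 0

Average = (1/3)(-2 + 2 + 0) = 0/3 = 0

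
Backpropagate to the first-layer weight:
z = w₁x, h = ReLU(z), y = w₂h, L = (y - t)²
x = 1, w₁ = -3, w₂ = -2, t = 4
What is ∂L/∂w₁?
∂L/∂w₁ = 0

Forward pass:
z = w₁x = -3×1 = -3
h = ReLU(-3) = 0
y = w₂h = -2×0 = 0

Backward pass:
∂L/∂y = 2(y - t) = 2(0 - 4) = -8
∂y/∂h = w₂ = -2
∂h/∂z = 0 (ReLU derivative)
∂z/∂w₁ = x = 1

∂L/∂w₁ = -8 × -2 × 0 × 1 = 0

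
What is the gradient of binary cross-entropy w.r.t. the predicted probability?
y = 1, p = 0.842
∂L/∂p = -1.188

∂L/∂p = -y/p + (1-y)/(1-p) = -1/0.842 + 0 = -1.188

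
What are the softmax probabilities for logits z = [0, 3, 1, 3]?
p = [0.0228, 0.4576, 0.0619, 0.4576]

exp(z) = [1, 20.09, 2.718, 20.09]
Sum = 43.89
p = [0.0228, 0.4576, 0.0619, 0.4576]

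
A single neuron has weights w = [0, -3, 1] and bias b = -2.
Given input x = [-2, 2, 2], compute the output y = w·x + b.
y = -6

y = (0)(-2) + (-3)(2) + (1)(2) + -2 = -6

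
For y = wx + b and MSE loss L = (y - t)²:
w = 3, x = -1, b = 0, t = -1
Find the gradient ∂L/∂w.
∂L/∂w = 4

y = wx + b = (3)(-1) + 0 = -3
∂L/∂y = 2(y - t) = 2(-3 - -1) = -4
∂y/∂w = x = -1
∂L/∂w = ∂L/∂y · ∂y/∂w = -4 × -1 = 4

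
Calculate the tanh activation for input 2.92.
0.9942

tanh(2.92) = (e^(2.92) - e^(-2.92))/(e^(2.92) + e^(-2.92)) = 0.9942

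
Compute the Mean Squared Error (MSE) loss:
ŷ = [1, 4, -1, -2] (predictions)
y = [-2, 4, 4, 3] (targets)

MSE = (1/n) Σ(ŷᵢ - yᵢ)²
MSE = 14.75

MSE = (1/4)((1--2)² + (4-4)² + (-1-4)² + (-2-3)²) = (1/4)(9 + 0 + 25 + 25) = 14.75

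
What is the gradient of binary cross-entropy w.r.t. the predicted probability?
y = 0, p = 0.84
∂L/∂p = 6.25

∂L/∂p = -y/p + (1-y)/(1-p) = 0 + 1/0.16 = 6.25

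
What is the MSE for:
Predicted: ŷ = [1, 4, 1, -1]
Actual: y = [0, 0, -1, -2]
MSE = 5.5

MSE = (1/4)((1-0)² + (4-0)² + (1--1)² + (-1--2)²) = (1/4)(1 + 16 + 4 + 1) = 5.5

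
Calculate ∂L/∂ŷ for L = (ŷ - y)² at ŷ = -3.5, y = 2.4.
∂L/∂ŷ = -11.8

∂L/∂ŷ = 2(ŷ - y) = 2(-3.5 - 2.4) = 2(-5.9) = -11.8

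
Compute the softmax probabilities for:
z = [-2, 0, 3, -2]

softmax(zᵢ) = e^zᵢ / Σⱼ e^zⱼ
p = [0.0063, 0.0468, 0.9405, 0.0063]

exp(z) = [0.1353, 1, 20.09, 0.1353]
Sum = 21.36
p = [0.0063, 0.0468, 0.9405, 0.0063]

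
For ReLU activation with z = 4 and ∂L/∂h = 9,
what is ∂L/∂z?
∂L/∂z = 9

h = ReLU(4) = 4
Since z > 0: ∂h/∂z = 1
∂L/∂z = ∂L/∂h · ∂h/∂z = 9 × 1 = 9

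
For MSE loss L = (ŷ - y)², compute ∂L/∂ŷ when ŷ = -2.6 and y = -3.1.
∂L/∂ŷ = 1.0

∂L/∂ŷ = 2(ŷ - y) = 2(-2.6 - -3.1) = 2(0.5) = 1.0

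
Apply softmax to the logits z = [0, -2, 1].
p = [0.2595, 0.0351, 0.7054]

exp(z) = [1, 0.1353, 2.718]
Sum = 3.854
p = [0.2595, 0.0351, 0.7054]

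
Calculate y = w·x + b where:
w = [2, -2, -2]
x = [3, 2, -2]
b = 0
y = 6

y = (2)(3) + (-2)(2) + (-2)(-2) + 0 = 6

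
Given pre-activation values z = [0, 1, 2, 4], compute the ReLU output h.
h = [0, 1, 2, 4]

ReLU applied element-wise: max(0,0)=0, max(0,1)=1, max(0,2)=2, max(0,4)=4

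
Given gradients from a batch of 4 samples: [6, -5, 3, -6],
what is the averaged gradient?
Average gradient = -0.5

Average = (1/4)(6 + -5 + 3 + -6) = -2/4 = -0.5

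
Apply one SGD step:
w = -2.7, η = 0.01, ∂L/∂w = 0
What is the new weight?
w_new = -2.7

w_new = w - η·∂L/∂w = -2.7 - 0.01×(0) = -2.7 - (0) = -2.7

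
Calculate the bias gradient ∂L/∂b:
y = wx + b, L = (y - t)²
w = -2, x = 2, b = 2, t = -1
∂L/∂b = -2

y = wx + b = (-2)(2) + 2 = -2
∂L/∂y = 2(y - t) = 2(-2 - -1) = -2
∂y/∂b = 1
∂L/∂b = ∂L/∂y · ∂y/∂b = -2 × 1 = -2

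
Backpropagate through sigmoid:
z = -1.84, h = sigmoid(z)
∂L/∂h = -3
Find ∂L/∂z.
∂L/∂z = -0.3548

σ(-1.84) = 0.1371
σ'(-1.84) = σ(-1.84)(1 - σ(-1.84)) = 0.1371 × 0.8629 = 0.1183
∂L/∂z = ∂L/∂h · σ'(z) = -3 × 0.1183 = -0.3548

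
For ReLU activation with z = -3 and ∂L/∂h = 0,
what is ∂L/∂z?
∂L/∂z = 0

h = ReLU(-3) = 0
Since z < 0: ∂h/∂z = 0
∂L/∂z = ∂L/∂h · ∂h/∂z = 0 × 0 = 0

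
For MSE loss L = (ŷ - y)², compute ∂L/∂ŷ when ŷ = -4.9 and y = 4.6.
∂L/∂ŷ = -19.0

∂L/∂ŷ = 2(ŷ - y) = 2(-4.9 - 4.6) = 2(-9.5) = -19.0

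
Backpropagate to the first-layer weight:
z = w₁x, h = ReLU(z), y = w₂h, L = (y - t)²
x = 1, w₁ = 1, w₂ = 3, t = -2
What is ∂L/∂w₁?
∂L/∂w₁ = 30

Forward pass:
z = w₁x = 1×1 = 1
h = ReLU(1) = 1
y = w₂h = 3×1 = 3

Backward pass:
∂L/∂y = 2(y - t) = 2(3 - -2) = 10
∂y/∂h = w₂ = 3
∂h/∂z = 1 (ReLU derivative)
∂z/∂w₁ = x = 1

∂L/∂w₁ = 10 × 3 × 1 × 1 = 30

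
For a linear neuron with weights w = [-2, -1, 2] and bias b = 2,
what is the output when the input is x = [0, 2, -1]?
y = -2

y = (-2)(0) + (-1)(2) + (2)(-1) + 2 = -2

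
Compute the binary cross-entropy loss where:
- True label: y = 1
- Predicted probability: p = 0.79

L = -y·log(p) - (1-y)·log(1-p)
L = 0.2357

L = -1·log(0.79) - 0·log(0.21) = -log(0.79) = 0.2357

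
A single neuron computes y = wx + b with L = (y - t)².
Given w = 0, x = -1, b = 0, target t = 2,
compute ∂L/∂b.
∂L/∂b = -4

y = wx + b = (0)(-1) + 0 = 0
∂L/∂y = 2(y - t) = 2(0 - 2) = -4
∂y/∂b = 1
∂L/∂b = ∂L/∂y · ∂y/∂b = -4 × 1 = -4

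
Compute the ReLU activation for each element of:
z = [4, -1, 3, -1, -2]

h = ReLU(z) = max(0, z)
h = [4, 0, 3, 0, 0]

ReLU applied element-wise: max(0,4)=4, max(0,-1)=0, max(0,3)=3, max(0,-1)=0, max(0,-2)=0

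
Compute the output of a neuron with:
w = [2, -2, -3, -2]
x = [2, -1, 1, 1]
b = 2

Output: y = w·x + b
y = 3

y = (2)(2) + (-2)(-1) + (-3)(1) + (-2)(1) + 2 = 3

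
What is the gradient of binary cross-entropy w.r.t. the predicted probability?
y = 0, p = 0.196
∂L/∂p = 1.244

∂L/∂p = -y/p + (1-y)/(1-p) = 0 + 1/0.804 = 1.244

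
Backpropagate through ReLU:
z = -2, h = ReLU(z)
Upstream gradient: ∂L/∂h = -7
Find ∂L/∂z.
∂L/∂z = 0

h = ReLU(-2) = 0
Since z < 0: ∂h/∂z = 0
∂L/∂z = ∂L/∂h · ∂h/∂z = -7 × 0 = 0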